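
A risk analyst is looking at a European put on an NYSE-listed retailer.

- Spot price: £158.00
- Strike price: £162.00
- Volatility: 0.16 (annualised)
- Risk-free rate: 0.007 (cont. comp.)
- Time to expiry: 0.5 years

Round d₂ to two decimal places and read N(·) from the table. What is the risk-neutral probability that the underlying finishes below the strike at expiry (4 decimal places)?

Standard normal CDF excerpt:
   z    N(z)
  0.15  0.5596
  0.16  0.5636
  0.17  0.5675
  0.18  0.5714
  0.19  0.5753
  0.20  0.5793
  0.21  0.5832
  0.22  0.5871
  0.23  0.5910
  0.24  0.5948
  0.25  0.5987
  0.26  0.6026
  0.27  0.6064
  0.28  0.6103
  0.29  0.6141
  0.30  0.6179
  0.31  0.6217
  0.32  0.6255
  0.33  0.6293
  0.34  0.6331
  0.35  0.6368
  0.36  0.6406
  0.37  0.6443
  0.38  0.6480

σ√T = 0.16 × 0.7071 = 0.1131
d₁ = [ln(158/162) + (0.007 + 0.16²/2)·0.5] / 0.1131 = [-0.0250 + 0.0099] / 0.1131 = -0.1335 ⇒ -0.13
d₂ = d₁ − σ√T = -0.1335 − 0.1131 = -0.2466 ⇒ -0.25
Pr(exercise) under Q = N(−d₂) = N(0.25) = 0.5987

0.5987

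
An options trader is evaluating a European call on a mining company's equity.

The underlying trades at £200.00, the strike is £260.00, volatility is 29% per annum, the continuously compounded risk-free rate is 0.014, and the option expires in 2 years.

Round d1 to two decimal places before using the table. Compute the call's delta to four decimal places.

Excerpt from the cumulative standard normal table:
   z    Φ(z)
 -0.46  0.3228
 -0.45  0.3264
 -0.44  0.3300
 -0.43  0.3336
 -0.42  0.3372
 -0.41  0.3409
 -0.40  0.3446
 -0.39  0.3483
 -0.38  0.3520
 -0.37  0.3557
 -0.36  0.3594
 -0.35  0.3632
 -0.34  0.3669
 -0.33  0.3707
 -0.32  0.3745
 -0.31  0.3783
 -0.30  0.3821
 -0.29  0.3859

σ√T = 0.29 × 1.4142 = 0.4101
d₁ = [ln(200/260) + (0.014 + 0.29²/2)·2] / 0.4101 = [-0.2624 + 0.1121] / 0.4101 = -0.3664 which rounds to -0.37
N(d₁) = N(-0.37) = 0.3557
Δ_call = N(d₁) = 0.3557

0.3557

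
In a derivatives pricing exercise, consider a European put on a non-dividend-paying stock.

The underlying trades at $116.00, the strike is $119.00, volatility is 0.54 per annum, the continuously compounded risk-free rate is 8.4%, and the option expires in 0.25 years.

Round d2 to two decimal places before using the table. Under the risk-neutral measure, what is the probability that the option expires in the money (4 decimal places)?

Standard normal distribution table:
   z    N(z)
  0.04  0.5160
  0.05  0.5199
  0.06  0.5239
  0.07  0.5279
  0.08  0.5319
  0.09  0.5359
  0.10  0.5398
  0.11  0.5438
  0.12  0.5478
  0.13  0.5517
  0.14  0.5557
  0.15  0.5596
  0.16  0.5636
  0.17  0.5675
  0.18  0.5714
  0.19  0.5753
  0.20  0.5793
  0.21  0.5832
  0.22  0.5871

0.5596

T = 0.25;  σ√T = 0.2700
ln(S/K) + (r + σ²/2)T = ln(116/119) + (0.084 + 0.54²/2)·0.25 = -0.0255 + 0.0575 = 0.0319
d₁ = 0.0319 / 0.2700 = 0.1182 → 0.12
d₂ = d₁ − σ√T = 0.1182 − 0.2700 = -0.1518 → -0.15
Pr(exercise) under Q = N(−d₂) = N(0.15) = 0.5596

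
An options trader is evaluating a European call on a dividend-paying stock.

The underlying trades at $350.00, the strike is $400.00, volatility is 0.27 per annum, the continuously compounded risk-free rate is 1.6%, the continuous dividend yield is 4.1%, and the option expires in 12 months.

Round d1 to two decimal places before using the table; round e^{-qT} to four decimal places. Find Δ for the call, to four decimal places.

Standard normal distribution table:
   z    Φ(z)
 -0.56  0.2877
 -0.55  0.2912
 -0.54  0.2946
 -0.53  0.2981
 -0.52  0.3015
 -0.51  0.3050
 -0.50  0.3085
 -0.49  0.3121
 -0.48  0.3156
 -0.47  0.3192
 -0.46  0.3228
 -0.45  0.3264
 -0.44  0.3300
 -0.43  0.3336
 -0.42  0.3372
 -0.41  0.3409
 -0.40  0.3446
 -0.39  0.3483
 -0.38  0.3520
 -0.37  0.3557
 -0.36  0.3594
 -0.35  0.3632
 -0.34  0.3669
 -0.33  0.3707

σ√T = 0.27·√1 = 0.2700
d₁ = [ln(350/400) + (0.016 − 0.041 + ½·0.27²)·1] / (σ√T) = (-0.1335 + 0.0115) / 0.2700 = -0.4522 → -0.45
N(d₁) = N(-0.45) = 0.3264
Δ_call = e^(−qT)·N(d₁) = 0.9598·0.3264 = 0.3133

0.3133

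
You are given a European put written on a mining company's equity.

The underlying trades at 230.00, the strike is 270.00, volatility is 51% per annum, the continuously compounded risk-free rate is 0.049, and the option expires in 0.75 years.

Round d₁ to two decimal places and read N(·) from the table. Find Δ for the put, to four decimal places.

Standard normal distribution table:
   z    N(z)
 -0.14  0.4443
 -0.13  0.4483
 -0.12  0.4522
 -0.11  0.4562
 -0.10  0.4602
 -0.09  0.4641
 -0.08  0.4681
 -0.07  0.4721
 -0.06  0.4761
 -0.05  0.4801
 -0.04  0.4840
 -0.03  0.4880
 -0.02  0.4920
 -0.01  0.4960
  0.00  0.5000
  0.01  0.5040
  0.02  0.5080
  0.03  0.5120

σ√T = 0.51·√0.75 = 0.4417
d₁ = [ln(230/270) + (0.049 + 0.51²/2)·0.75] / 0.4417 = [-0.1603 + 0.1343] / 0.4417 = -0.0590 which rounds to -0.06
N(d₁) = N(-0.06) = 0.4761
Δ_put = N(d₁) − 1 = 0.4761 − 1 = -0.5239

-0.5239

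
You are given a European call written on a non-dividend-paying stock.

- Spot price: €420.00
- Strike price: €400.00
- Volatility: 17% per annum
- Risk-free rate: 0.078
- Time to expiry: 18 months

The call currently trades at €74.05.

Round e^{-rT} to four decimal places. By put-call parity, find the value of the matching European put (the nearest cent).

€9.89

exp(−rT) = exp(−0.078·1.5) = 0.8896
Put-call parity: C − P = S − K·e^(−rT) = 420 − 400·0.8896 = 420 − 355.8400 = 64.1600
P = C − (C − P) = 74.05 − (64.1600) = 9.8900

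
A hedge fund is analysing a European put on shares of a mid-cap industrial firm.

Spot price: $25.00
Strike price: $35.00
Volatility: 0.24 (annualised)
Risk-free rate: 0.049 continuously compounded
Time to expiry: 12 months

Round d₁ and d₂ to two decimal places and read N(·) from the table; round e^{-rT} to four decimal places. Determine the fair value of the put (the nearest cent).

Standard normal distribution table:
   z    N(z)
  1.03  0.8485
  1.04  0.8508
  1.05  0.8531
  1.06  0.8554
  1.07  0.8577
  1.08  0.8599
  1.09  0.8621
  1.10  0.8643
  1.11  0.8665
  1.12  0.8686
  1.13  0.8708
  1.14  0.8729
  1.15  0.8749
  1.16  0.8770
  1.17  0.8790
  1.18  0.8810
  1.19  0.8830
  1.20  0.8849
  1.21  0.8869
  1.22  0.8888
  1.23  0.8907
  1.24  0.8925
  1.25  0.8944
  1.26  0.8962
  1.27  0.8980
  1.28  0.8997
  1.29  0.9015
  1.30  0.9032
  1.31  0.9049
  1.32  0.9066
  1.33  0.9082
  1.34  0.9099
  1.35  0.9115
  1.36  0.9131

$8.72

σ√T = 0.24·√1 = 0.2400
ln(S/K) + (r + σ²/2)T = ln(25/35) + (0.049 + 0.24²/2)·1 = -0.3365 + 0.0778 = -0.2587
d₁ = -0.2587 / 0.2400 = -1.0778 ≈ -1.08
d₂ = d₁ − σ√T = -1.0778 − 0.2400 = -1.3178 ≈ -1.32
exp(−rT) = exp(−0.049·1) = 0.9522
N(−d₂) = N(1.32) = 0.9066;  N(−d₁) = N(1.08) = 0.8599
P = 35·0.9522·0.9066 − 25·0.8599 = 30.2143 − 21.4975 = 8.7168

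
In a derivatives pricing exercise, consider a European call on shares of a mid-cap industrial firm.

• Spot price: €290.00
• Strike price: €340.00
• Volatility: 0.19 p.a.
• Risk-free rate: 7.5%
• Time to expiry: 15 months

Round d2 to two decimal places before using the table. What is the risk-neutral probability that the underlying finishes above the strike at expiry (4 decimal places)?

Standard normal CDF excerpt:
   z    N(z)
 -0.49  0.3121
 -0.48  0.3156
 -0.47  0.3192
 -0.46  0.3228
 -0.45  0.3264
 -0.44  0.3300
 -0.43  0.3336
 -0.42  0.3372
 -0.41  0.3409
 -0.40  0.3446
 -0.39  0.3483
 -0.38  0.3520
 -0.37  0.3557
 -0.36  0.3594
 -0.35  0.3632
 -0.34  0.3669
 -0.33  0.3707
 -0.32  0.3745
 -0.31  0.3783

σ√T = 0.19 × 1.1180 = 0.2124
d₁ = [ln(290/340) + (0.075 + ½·0.19²)·1.25] / (σ√T) = (-0.1591 + 0.1163) / 0.2124 = -0.2013 which rounds to -0.20
d₂ = -0.2013 − 0.2124 = -0.4137 which rounds to -0.41
Pr(exercise) under Q = N(d₂) = 0.3409

0.3409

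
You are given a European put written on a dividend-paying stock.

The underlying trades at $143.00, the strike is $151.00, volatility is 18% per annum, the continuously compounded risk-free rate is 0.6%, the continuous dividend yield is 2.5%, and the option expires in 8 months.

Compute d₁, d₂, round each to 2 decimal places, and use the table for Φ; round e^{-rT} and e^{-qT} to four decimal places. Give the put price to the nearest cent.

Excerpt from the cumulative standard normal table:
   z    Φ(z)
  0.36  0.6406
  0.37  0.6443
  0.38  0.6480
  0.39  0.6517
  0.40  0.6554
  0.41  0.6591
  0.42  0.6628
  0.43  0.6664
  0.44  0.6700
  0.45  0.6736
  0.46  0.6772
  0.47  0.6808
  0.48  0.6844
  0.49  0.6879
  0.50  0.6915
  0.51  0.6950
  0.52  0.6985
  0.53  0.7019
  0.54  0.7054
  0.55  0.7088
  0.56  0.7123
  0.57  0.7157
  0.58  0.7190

$14.43

σ√T = 0.18 × 0.8165 = 0.1470
ln(S/K) + (r − q + σ²/2)T = ln(143/151) + (0.006 − 0.025 + 0.18²/2)·0.6667 = -0.0544 − 0.0019 = -0.0563
d₁ = -0.0563 / 0.1470 = -0.3831 which rounds to -0.38
d₂ = d₁ − σ√T = -0.3831 − 0.1470 = -0.5301 which rounds to -0.53
exp(−qT) = exp(−0.025·0.6667) = 0.9835;  exp(−rT) = exp(−0.006·0.6667) = 0.9960
N(−d₂) = N(0.53) = 0.7019;  N(−d₁) = N(0.38) = 0.6480
P = 151·0.9960·0.7019 − 143·0.9835·0.6480 = 105.5630 − 91.1350 = 14.4279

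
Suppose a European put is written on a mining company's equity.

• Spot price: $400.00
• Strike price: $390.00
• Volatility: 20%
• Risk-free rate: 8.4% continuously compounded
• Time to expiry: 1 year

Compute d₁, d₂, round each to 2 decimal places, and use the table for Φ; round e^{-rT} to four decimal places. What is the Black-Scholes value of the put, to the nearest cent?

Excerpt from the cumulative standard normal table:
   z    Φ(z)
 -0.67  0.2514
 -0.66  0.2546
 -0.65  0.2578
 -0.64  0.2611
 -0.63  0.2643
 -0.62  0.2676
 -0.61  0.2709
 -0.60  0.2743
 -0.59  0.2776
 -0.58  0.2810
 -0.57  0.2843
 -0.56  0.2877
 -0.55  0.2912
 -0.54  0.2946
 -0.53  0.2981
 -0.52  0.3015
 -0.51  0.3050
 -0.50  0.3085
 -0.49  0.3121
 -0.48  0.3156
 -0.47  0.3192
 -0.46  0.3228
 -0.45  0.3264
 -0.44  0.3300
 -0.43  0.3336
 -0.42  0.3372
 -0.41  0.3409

$13.92

σ√T = 0.2·√1 = 0.2000
d₁ = [ln(400/390) + (0.084 + ½·0.2²)·1] / (σ√T) = (0.0253 + 0.1040) / 0.2000 = 0.6466 which rounds to 0.65
d₂ = 0.6466 − 0.2000 = 0.4466 which rounds to 0.45
e^(−rT) = e^(−0.084·1) = 0.9194
P = 390·0.9194·N(-0.45) − 400·N(-0.65) = 390·0.9194·0.3264 − 400·0.2578 = 117.0359 − 103.1200 = 13.9159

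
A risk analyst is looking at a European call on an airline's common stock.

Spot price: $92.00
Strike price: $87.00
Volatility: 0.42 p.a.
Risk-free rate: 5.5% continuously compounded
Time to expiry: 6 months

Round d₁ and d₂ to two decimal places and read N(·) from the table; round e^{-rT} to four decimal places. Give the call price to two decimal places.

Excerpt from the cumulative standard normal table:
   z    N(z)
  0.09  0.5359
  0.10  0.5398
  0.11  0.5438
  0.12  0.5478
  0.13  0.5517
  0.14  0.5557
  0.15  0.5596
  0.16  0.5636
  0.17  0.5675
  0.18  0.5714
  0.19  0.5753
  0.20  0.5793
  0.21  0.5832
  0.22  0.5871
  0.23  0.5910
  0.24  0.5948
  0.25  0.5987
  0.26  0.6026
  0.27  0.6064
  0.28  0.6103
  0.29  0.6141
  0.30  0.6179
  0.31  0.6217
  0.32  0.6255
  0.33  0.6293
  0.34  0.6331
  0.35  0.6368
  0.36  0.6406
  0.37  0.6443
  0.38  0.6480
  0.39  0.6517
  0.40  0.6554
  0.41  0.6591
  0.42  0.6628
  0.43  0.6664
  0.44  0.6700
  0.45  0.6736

σ√T = 0.42·√0.5 = 0.2970
d₁ = [ln(92/87) + (0.055 + 0.42²/2)·0.5] / 0.2970 = [0.0559 + 0.0716] / 0.2970 = 0.4292 ≈ 0.43
d₂ = d₁ − σ√T = 0.4292 − 0.2970 = 0.1323 ≈ 0.13
exp(−rT) = exp(−0.055·0.5) = 0.9729
C = 92·N(0.43) − 87·0.9729·N(0.13) = 92·0.6664 − 87·0.9729·0.5517 = 61.3088 − 46.6972 = 14.6116

$14.61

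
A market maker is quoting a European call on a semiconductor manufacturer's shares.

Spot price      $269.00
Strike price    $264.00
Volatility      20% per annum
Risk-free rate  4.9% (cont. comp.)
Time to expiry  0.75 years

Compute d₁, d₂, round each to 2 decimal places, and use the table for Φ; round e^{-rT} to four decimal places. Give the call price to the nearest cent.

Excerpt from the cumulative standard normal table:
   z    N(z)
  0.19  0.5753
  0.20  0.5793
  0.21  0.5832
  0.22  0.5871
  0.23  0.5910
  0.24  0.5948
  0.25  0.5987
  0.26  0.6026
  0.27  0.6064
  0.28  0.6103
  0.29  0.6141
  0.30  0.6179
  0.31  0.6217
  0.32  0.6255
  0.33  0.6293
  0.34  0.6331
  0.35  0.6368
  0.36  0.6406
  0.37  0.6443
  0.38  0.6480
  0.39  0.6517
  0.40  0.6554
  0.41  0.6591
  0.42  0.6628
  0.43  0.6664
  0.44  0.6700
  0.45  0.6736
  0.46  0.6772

σ√T = 0.2·√0.75 = 0.1732
d₁ = [ln(269/264) + (0.049 + 0.2²/2)·0.75] / 0.1732 = [0.0188 + 0.0518] / 0.1732 = 0.4071 → 0.41
d₂ = d₁ − σ√T = 0.4071 − 0.1732 = 0.2339 → 0.23
e^(−rT) = e^(−0.049·0.75) = 0.9639
C = 269·N(0.41) − 264·0.9639·N(0.23) = 269·0.6591 − 264·0.9639·0.5910 = 177.2979 − 150.3915 = 26.9064

$26.91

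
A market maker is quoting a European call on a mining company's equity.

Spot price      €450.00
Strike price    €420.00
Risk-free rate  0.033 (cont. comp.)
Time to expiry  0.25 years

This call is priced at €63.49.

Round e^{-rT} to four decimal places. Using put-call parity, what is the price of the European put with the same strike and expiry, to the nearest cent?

exp(−rT) = exp(−0.033·0.25) = 0.9918
Put-call parity: C − P = S − K·e^(−rT) = 450 − 420·0.9918 = 450 − 416.5560 = 33.4440
P = C − (C − P) = 63.49 − (33.4440) = 30.0460

€30.05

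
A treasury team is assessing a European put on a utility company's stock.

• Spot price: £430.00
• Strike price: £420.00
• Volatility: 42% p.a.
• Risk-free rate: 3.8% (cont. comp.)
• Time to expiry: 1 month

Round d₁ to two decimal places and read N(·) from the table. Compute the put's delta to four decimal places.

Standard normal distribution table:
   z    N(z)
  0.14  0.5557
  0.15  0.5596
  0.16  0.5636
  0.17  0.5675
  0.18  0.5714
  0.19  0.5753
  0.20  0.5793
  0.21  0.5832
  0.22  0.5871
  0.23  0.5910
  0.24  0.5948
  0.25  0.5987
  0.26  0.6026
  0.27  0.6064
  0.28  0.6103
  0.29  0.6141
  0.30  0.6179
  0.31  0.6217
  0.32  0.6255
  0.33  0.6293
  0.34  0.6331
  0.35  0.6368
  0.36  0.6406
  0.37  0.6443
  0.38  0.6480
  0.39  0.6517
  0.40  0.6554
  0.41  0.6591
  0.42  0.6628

T = 0.08333;  σ√T = 0.1212
ln(S/K) + (r + σ²/2)T = ln(430/420) + (0.038 + 0.42²/2)·0.08333 = 0.0235 + 0.0105 = 0.0340
d₁ = 0.0340 / 0.1212 = 0.2808 which rounds to 0.28
N(d₁) = N(0.28) = 0.6103
Δ_put = N(d₁) − 1 = 0.6103 − 1 = -0.3897

-0.3897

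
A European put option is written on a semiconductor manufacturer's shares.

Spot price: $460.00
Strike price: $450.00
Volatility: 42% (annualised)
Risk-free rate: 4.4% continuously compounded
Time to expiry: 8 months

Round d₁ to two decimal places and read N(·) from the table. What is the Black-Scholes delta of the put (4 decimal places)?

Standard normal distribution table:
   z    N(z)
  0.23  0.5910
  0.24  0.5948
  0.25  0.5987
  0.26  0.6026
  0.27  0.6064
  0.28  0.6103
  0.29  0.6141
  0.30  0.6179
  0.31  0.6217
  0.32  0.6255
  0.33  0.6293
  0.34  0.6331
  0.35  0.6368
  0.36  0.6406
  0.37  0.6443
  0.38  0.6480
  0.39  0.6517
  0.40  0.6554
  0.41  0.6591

σ√T = 0.42 × 0.8165 = 0.3429
d₁ = [ln(460/450) + (0.044 + 0.42²/2)·0.6667] / 0.3429 = [0.0220 + 0.0881] / 0.3429 = 0.3211 ≈ 0.32
N(d₁) = N(0.32) = 0.6255
Δ_put = N(d₁) − 1 = 0.6255 − 1 = -0.3745

-0.3745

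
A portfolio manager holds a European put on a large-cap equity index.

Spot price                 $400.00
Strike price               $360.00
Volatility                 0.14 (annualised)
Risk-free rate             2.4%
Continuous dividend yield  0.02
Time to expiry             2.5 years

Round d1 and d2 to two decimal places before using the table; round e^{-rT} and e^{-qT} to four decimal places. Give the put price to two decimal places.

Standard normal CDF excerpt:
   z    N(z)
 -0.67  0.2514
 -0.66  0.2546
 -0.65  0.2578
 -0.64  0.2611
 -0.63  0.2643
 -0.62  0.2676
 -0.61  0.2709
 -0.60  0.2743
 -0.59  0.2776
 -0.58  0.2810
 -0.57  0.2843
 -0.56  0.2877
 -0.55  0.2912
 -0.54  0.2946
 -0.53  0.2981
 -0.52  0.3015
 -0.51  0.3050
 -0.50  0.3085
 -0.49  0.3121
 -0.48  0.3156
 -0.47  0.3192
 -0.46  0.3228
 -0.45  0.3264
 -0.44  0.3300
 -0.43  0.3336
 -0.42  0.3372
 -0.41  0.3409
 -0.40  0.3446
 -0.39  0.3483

$15.02

σ√T = 0.14 × 1.5811 = 0.2214
ln(S/K) + (r − q + σ²/2)T = ln(400/360) + (0.024 − 0.02 + 0.14²/2)·2.5 = 0.1054 + 0.0345 = 0.1399
d₁ = 0.1399 / 0.2214 = 0.6318 ≈ 0.63
d₂ = d₁ − σ√T = 0.6318 − 0.2214 = 0.4105 ≈ 0.41
e^(−qT) = e^(−0.02·2.5) = 0.9512;  e^(−rT) = e^(−0.024·2.5) = 0.9418
P = 360·0.9418·N(-0.41) − 400·0.9512·N(-0.63) = 360·0.9418·0.3409 − 400·0.9512·0.2643 = 115.5815 − 100.5609 = 15.0206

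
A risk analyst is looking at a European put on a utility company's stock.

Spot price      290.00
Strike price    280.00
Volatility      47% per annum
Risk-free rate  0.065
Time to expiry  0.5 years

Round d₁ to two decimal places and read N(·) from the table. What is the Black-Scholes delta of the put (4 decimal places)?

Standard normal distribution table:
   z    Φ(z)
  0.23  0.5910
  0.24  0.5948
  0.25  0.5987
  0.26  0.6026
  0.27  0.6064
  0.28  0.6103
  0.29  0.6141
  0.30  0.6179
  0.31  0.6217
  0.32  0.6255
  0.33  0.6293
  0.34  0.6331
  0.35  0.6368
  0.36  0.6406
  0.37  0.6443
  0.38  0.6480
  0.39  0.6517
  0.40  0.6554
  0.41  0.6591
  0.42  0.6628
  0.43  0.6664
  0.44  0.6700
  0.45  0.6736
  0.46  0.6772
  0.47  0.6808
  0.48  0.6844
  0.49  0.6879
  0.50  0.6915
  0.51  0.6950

-0.3557

σ√T = 0.47·√0.5 = 0.3323
d₁ = [ln(290/280) + (0.065 + 0.47²/2)·0.5] / 0.3323 = [0.0351 + 0.0877] / 0.3323 = 0.3696 ≈ 0.37
N(d₁) = N(0.37) = 0.6443
Δ_put = N(d₁) − 1 = 0.6443 − 1 = -0.3557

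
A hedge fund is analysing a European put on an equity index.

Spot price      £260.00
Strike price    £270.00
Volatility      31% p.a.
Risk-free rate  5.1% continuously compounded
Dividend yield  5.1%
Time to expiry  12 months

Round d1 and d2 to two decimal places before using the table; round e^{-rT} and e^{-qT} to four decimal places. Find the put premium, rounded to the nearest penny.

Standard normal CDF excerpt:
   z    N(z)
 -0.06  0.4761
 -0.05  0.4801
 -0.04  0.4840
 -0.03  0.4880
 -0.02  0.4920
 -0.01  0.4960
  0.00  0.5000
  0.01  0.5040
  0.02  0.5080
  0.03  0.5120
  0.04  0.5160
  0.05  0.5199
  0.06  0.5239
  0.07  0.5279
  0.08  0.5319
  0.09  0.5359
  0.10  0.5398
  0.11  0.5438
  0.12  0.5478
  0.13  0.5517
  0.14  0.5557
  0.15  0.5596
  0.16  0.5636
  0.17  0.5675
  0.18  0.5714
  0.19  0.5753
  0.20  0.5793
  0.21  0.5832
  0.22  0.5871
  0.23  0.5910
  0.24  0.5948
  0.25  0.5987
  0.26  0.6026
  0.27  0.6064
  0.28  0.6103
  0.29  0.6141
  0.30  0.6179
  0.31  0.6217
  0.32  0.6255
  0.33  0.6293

σ√T = 0.31·√1 = 0.3100
d₁ = [ln(260/270) + (0.051 − 0.051 + ½·0.31²)·1] / (σ√T) = (-0.0377 + 0.0481) / 0.3100 = 0.0333 ⇒ 0.03
d₂ = 0.0333 − 0.3100 = -0.2767 ⇒ -0.28
exp(−qT) = exp(−0.051·1) = 0.9503;  exp(−rT) = exp(−0.051·1) = 0.9503
N(−d₂) = N(0.28) = 0.6103;  N(−d₁) = N(-0.03) = 0.4880
P = 270·0.9503·0.6103 − 260·0.9503·0.4880 = 156.5914 − 120.5741 = 36.0173

£36.02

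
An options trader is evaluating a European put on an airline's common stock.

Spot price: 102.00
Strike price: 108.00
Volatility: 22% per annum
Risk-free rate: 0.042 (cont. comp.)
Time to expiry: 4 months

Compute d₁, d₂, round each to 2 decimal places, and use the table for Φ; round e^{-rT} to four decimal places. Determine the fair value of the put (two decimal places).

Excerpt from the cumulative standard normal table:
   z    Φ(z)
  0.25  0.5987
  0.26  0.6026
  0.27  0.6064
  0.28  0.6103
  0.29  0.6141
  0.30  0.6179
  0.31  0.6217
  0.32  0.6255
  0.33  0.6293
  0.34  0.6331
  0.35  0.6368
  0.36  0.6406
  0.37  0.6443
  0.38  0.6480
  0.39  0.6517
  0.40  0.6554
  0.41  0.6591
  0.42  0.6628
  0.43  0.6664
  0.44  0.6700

σ√T = 0.22 × 0.5774 = 0.1270
d₁ = [ln(102/108) + (0.042 + 0.22²/2)·0.3333] / 0.1270 = [-0.0572 + 0.0221] / 0.1270 = -0.2763 ⇒ -0.28
d₂ = d₁ − σ√T = -0.2763 − 0.1270 = -0.4033 ⇒ -0.40
exp(−rT) = exp(−0.042·0.3333) = 0.9861
P = 108·0.9861·N(0.40) − 102·N(0.28) = 108·0.9861·0.6554 − 102·0.6103 = 69.7993 − 62.2506 = 7.5487

7.55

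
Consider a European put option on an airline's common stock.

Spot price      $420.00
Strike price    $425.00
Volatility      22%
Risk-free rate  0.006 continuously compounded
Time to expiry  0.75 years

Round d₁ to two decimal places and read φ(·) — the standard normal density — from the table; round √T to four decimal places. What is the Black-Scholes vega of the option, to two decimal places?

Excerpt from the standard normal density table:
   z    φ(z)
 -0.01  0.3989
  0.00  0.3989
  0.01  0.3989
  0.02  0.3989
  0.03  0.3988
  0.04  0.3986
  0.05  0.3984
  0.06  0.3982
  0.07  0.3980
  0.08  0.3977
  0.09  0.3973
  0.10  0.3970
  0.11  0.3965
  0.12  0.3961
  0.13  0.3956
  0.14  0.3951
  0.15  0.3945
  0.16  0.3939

σ√T = 0.22 × 0.8660 = 0.1905
ln(S/K) + (r + σ²/2)T = ln(420/425) + (0.006 + 0.22²/2)·0.75 = -0.0118 + 0.0226 = 0.0108
d₁ = 0.0108 / 0.1905 = 0.0568 which rounds to 0.06
√T = √0.75 = 0.8660
φ(d₁) = φ(0.06) = 0.3982
vega = S·φ(d₁)·√T = 420·0.3982·0.8660 = 144.8333

144.83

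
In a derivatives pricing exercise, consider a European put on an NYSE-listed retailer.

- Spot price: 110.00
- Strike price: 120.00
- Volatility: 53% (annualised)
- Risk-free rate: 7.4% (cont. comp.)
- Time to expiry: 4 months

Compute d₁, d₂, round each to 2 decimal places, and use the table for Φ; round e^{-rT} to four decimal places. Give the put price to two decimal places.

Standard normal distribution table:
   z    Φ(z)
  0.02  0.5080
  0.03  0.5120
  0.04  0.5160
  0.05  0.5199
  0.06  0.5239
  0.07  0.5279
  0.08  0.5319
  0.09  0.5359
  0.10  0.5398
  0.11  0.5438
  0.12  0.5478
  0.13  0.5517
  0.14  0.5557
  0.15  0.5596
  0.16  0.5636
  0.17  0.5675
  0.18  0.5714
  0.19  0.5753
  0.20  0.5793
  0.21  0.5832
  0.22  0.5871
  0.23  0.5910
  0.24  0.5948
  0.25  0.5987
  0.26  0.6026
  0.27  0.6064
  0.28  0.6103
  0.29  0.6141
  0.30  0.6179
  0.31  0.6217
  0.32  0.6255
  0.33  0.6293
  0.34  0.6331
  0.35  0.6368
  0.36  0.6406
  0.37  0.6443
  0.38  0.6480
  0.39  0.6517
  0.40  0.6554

σ√T = 0.53 × 0.5774 = 0.3060
d₁ = [ln(110/120) + (0.074 + 0.53²/2)·0.3333] / 0.3060 = [-0.0870 + 0.0715] / 0.3060 = -0.0507 which rounds to -0.05
d₂ = d₁ − σ√T = -0.0507 − 0.3060 = -0.3567 which rounds to -0.36
e^(−rT) = e^(−0.074·0.3333) = 0.9756
P = 120·0.9756·N(0.36) − 110·N(0.05) = 120·0.9756·0.6406 − 110·0.5199 = 74.9963 − 57.1890 = 17.8073

17.81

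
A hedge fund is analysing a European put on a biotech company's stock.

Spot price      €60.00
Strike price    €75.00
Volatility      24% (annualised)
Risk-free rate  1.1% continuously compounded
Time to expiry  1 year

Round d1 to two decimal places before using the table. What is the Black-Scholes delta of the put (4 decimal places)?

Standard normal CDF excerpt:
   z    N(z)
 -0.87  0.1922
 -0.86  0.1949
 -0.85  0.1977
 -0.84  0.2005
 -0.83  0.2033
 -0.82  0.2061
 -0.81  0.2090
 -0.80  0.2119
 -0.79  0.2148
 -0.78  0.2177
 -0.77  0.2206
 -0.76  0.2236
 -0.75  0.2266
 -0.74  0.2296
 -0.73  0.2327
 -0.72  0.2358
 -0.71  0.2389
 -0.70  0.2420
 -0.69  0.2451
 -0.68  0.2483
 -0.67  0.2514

-0.7764

T = 1;  σ√T = 0.2400
d₁ = [ln(60/75) + (0.011 + 0.24²/2)·1] / 0.2400 = [-0.2231 + 0.0398] / 0.2400 = -0.7639 ≈ -0.76
N(d₁) = N(-0.76) = 0.2236
Δ_put = N(d₁) − 1 = 0.2236 − 1 = -0.7764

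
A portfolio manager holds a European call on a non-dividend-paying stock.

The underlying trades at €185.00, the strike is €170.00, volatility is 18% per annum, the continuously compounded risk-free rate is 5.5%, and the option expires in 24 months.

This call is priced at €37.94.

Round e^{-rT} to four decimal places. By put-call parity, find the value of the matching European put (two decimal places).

€5.23

exp(−rT) = exp(−0.055·2) = 0.8958
Put-call parity: C − P = S − K·e^(−rT) = 185 − 170·0.8958 = 185 − 152.2860 = 32.7140
P = C − (C − P) = 37.94 − (32.7140) = 5.2260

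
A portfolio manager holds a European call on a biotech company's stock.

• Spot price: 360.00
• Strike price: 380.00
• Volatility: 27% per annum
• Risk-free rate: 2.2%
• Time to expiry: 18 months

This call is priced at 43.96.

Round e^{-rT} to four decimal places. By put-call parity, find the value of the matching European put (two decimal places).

51.61

exp(−rT) = exp(−0.022·1.5) = 0.9675
Put-call parity: C − P = S − K·e^(−rT) = 360 − 380·0.9675 = 360 − 367.6500 = -7.6500
P = C − (C − P) = 43.96 − (-7.6500) = 51.6100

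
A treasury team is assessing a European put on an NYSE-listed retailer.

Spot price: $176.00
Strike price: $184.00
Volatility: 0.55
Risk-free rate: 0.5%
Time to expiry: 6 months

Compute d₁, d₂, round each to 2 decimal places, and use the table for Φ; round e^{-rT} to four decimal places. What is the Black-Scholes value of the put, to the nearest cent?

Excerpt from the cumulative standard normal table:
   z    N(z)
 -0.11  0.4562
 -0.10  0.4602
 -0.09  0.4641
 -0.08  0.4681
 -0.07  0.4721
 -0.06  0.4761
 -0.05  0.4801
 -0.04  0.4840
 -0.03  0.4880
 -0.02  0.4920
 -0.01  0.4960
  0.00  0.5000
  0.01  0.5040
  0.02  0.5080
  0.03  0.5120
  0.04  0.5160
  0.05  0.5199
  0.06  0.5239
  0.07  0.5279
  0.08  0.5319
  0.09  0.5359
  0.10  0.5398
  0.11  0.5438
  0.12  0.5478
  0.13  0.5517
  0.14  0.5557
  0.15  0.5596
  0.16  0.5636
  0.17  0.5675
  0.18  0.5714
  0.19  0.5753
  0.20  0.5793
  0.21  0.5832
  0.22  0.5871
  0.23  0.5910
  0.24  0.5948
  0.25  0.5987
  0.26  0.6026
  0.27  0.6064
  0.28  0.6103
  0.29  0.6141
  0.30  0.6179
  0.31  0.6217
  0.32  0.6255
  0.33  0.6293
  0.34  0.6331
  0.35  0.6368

σ√T = 0.55 × 0.7071 = 0.3889
d₁ = [ln(176/184) + (0.005 + ½·0.55²)·0.5] / (σ√T) = (-0.0445 + 0.0781) / 0.3889 = 0.0866 which rounds to 0.09
d₂ = 0.0866 − 0.3889 = -0.3023 which rounds to -0.30
exp(−rT) = exp(−0.005·0.5) = 0.9975
P = 184·0.9975·N(0.30) − 176·N(-0.09) = 184·0.9975·0.6179 − 176·0.4641 = 113.4094 − 81.6816 = 31.7278

$31.73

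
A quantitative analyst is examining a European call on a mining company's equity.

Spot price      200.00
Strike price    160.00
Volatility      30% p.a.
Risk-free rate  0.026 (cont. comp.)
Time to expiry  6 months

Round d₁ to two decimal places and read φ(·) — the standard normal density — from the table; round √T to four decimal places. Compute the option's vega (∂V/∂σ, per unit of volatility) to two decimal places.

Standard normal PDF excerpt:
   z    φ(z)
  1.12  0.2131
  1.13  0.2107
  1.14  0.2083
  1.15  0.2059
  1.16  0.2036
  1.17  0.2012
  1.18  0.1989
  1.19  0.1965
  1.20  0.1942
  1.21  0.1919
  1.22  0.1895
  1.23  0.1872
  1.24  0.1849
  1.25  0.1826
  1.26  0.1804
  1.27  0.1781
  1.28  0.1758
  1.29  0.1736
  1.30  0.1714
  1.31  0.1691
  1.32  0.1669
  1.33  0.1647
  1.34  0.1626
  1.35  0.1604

26.80

σ√T = 0.3 × 0.7071 = 0.2121
d₁ = [ln(200/160) + (0.026 + 0.3²/2)·0.5] / 0.2121 = [0.2231 + 0.0355] / 0.2121 = 1.2193 ⇒ 1.22
√T = √0.5 = 0.7071
φ(d₁) = φ(1.22) = 0.1895
vega = S·φ(d₁)·√T = 200·0.1895·0.7071 = 26.7991
(Call and put vega coincide under Black-Scholes.)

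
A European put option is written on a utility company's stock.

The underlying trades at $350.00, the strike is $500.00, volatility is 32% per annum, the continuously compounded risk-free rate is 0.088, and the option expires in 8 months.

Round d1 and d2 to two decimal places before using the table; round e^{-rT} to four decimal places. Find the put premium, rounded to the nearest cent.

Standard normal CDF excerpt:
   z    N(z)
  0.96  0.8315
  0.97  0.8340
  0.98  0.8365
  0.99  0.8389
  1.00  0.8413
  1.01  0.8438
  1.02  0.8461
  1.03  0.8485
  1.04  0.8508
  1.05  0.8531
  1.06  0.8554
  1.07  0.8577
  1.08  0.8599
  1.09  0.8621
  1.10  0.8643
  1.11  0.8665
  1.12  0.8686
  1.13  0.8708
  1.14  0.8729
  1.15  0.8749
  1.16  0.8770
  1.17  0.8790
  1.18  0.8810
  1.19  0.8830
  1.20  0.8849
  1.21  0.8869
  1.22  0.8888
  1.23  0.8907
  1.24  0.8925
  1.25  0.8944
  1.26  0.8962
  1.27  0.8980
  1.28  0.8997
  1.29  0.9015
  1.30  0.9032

σ√T = 0.32·√0.6667 = 0.2613
d₁ = [ln(350/500) + (0.088 + 0.32²/2)·0.6667] / 0.2613 = [-0.3567 + 0.0928] / 0.2613 = -1.0099 which rounds to -1.01
d₂ = d₁ − σ√T = -1.0099 − 0.2613 = -1.2712 which rounds to -1.27
e^(−rT) = e^(−0.088·0.6667) = 0.9430
P = 500·0.9430·N(1.27) − 350·N(1.01) = 500·0.9430·0.8980 − 350·0.8438 = 423.4070 − 295.3300 = 128.0770

$128.08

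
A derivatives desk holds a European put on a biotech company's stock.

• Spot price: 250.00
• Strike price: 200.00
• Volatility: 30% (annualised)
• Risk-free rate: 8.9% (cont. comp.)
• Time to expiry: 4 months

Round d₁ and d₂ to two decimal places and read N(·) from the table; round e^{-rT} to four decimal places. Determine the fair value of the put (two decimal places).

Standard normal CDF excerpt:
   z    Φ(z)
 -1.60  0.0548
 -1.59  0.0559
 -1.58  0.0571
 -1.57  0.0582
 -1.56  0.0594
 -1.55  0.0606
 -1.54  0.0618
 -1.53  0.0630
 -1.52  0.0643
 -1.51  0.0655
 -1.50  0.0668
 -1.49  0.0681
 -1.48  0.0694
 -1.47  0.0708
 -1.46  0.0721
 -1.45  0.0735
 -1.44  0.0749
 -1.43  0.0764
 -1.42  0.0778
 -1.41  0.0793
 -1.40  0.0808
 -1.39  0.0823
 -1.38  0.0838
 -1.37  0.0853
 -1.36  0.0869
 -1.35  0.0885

1.41

σ√T = 0.3 × 0.5774 = 0.1732
ln(S/K) + (r + σ²/2)T = ln(250/200) + (0.089 + 0.3²/2)·0.3333 = 0.2231 + 0.0447 = 0.2678
d₁ = 0.2678 / 0.1732 = 1.5462 ≈ 1.55
d₂ = d₁ − σ√T = 1.5462 − 0.1732 = 1.3730 ≈ 1.37
exp(−rT) = exp(−0.089·0.3333) = 0.9708
N(−d₂) = N(-1.37) = 0.0853;  N(−d₁) = N(-1.55) = 0.0606
P = 200·0.9708·0.0853 − 250·0.0606 = 16.5618 − 15.1500 = 1.4118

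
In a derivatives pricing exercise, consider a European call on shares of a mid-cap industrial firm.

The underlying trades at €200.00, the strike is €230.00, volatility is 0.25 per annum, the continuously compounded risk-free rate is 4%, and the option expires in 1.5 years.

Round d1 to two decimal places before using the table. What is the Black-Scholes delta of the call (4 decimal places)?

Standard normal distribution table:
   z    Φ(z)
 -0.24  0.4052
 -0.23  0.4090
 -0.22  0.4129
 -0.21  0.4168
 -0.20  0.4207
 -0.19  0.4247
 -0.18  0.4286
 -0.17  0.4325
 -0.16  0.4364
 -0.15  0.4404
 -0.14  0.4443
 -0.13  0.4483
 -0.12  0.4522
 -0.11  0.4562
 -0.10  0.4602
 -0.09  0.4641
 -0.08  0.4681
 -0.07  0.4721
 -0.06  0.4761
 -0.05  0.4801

0.4562

T = 1.5;  σ√T = 0.3062
d₁ = [ln(200/230) + (0.04 + 0.25²/2)·1.5] / 0.3062 = [-0.1398 + 0.1069] / 0.3062 = -0.1074 ≈ -0.11
N(d₁) = N(-0.11) = 0.4562
Δ_call = N(d₁) = 0.4562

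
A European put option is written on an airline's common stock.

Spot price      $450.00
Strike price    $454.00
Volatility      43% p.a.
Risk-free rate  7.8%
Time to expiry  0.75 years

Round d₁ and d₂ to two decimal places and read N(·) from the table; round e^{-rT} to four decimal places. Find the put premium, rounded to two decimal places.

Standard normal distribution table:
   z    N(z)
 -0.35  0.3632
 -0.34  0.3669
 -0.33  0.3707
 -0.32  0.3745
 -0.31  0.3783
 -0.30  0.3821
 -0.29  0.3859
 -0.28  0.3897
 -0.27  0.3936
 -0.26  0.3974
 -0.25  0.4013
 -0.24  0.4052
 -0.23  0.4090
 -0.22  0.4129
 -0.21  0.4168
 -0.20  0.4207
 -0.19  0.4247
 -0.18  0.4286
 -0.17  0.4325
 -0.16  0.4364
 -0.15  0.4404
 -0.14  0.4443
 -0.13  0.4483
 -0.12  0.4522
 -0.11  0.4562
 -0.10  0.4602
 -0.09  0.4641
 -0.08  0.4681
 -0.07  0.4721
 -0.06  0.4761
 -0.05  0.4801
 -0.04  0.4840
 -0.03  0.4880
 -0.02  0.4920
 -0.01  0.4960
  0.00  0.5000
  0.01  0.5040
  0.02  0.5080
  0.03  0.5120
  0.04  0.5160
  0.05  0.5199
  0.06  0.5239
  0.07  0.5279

σ√T = 0.43 × 0.8660 = 0.3724
d₁ = [ln(450/454) + (0.078 + 0.43²/2)·0.75] / 0.3724 = [-0.0088 + 0.1278] / 0.3724 = 0.3195 → 0.32
d₂ = d₁ − σ√T = 0.3195 − 0.3724 = -0.0529 → -0.05
exp(−rT) = exp(−0.078·0.75) = 0.9432
N(−d₂) = N(0.05) = 0.5199;  N(−d₁) = N(-0.32) = 0.3745
P = 454·0.9432·0.5199 − 450·0.3745 = 222.6278 − 168.5250 = 54.1028

$54.10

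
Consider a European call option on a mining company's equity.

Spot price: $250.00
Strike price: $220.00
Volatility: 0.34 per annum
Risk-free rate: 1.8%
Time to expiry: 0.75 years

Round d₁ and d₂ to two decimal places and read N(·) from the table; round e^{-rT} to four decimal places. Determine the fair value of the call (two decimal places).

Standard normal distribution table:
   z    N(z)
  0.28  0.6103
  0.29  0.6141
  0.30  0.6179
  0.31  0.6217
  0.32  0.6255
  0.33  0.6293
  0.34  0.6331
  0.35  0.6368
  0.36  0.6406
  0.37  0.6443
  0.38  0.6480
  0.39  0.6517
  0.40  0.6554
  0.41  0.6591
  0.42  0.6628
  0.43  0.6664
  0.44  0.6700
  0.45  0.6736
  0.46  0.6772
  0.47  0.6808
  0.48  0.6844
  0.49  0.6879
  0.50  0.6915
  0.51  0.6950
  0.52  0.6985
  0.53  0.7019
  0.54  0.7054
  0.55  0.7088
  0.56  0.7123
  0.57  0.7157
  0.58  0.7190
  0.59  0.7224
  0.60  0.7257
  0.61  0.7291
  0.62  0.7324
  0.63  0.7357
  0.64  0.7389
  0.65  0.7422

$47.33

σ√T = 0.34·√0.75 = 0.2944
d₁ = [ln(250/220) + (0.018 + 0.34²/2)·0.75] / 0.2944 = [0.1278 + 0.0569] / 0.2944 = 0.6272 which rounds to 0.63
d₂ = d₁ − σ√T = 0.6272 − 0.2944 = 0.3328 which rounds to 0.33
e^(−rT) = e^(−0.018·0.75) = 0.9866
N(d₁) = N(0.63) = 0.7357;  N(d₂) = N(0.33) = 0.6293
C = 250·0.7357 − 220·0.9866·0.6293 = 183.9250 − 136.5908 = 47.3342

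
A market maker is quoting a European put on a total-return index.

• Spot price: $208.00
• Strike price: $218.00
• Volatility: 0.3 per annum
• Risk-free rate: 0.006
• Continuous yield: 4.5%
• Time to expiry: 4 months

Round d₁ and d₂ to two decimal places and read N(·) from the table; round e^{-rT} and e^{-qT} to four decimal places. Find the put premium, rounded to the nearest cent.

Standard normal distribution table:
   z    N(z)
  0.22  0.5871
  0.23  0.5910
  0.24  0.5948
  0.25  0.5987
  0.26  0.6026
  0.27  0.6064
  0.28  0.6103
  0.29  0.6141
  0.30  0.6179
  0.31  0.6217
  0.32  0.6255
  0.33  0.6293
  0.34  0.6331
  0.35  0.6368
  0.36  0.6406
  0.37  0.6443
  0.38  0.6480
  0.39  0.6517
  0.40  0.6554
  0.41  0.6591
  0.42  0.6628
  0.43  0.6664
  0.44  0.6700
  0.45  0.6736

T = 0.3333;  σ√T = 0.1732
ln(S/K) + (r − q + σ²/2)T = ln(208/218) + (0.006 − 0.045 + 0.3²/2)·0.3333 = -0.0470 + 0.0020 = -0.0450
d₁ = -0.0450 / 0.1732 = -0.2596 ≈ -0.26
d₂ = d₁ − σ√T = -0.2596 − 0.1732 = -0.4328 ≈ -0.43
e^(−qT) = e^(−0.045·0.3333) = 0.9851;  e^(−rT) = e^(−0.006·0.3333) = 0.9980
N(−d₂) = N(0.43) = 0.6664;  N(−d₁) = N(0.26) = 0.6026
P = 218·0.9980·0.6664 − 208·0.9851·0.6026 = 144.9846 − 123.4732 = 21.5114

$21.51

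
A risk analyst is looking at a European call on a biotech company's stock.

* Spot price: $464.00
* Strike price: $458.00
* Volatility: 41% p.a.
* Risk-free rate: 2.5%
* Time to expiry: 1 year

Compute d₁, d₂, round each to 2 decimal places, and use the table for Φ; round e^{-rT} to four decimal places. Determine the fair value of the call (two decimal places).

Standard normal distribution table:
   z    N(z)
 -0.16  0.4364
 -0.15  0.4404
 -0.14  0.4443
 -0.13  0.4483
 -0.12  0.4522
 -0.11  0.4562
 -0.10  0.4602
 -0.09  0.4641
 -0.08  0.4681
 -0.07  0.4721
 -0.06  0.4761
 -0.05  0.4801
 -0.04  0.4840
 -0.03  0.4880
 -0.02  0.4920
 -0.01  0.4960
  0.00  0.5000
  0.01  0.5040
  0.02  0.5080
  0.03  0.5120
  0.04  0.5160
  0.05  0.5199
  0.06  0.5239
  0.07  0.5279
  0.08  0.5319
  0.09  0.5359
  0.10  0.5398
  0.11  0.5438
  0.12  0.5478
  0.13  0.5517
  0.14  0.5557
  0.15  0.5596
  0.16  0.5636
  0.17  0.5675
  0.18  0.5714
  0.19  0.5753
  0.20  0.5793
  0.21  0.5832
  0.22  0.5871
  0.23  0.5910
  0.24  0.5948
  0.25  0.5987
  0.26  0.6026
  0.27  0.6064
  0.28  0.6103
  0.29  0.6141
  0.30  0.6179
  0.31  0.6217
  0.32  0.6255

$82.93

T = 1;  σ√T = 0.4100
ln(S/K) + (r + σ²/2)T = ln(464/458) + (0.025 + 0.41²/2)·1 = 0.0130 + 0.1090 = 0.1221
d₁ = 0.1221 / 0.4100 = 0.2977 ≈ 0.30
d₂ = d₁ − σ√T = 0.2977 − 0.4100 = -0.1123 ≈ -0.11
e^(−rT) = e^(−0.025·1) = 0.9753
N(d₁) = N(0.30) = 0.6179;  N(d₂) = N(-0.11) = 0.4562
C = 464·0.6179 − 458·0.9753·0.4562 = 286.7056 − 203.7788 = 82.9268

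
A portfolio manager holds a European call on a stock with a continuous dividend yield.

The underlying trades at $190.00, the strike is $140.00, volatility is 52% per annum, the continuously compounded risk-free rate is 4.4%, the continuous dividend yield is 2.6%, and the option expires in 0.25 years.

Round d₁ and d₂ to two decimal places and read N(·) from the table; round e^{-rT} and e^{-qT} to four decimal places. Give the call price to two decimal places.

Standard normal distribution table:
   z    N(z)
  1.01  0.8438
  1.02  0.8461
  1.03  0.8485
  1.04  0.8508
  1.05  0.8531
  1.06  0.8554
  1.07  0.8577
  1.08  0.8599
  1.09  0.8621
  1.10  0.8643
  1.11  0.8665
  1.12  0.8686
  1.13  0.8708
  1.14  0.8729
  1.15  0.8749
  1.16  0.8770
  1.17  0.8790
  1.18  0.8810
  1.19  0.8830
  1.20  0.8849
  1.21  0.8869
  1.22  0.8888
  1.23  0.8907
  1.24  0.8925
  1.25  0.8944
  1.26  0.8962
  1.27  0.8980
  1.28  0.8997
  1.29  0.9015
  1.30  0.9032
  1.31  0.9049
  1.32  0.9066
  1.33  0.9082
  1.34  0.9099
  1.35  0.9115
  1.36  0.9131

T = 0.25;  σ√T = 0.2600
d₁ = [ln(190/140) + (0.044 − 0.026 + 0.52²/2)·0.25] / 0.2600 = [0.3054 + 0.0383] / 0.2600 = 1.3219 which rounds to 1.32
d₂ = d₁ − σ√T = 1.3219 − 0.2600 = 1.0619 which rounds to 1.06
exp(−qT) = exp(−0.026·0.25) = 0.9935;  exp(−rT) = exp(−0.044·0.25) = 0.9891
N(d₁) = N(1.32) = 0.9066;  N(d₂) = N(1.06) = 0.8554
C = 190·0.9935·0.9066 − 140·0.9891·0.8554 = 171.1343 − 118.4507 = 52.6837

$52.68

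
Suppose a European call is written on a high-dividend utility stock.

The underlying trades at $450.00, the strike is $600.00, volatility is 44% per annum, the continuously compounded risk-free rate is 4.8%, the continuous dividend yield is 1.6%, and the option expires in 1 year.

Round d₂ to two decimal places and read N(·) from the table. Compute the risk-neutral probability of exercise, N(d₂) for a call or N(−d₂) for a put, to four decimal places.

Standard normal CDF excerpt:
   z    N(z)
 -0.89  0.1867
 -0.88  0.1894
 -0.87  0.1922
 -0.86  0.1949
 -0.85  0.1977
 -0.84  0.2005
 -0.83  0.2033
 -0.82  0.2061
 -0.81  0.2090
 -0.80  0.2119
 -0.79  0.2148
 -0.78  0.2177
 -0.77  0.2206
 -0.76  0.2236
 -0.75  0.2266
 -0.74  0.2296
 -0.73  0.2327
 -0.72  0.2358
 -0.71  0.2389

0.2119

T = 1;  σ√T = 0.4400
ln(S/K) + (r − q + σ²/2)T = ln(450/600) + (0.048 − 0.016 + 0.44²/2)·1 = -0.2877 + 0.1288 = -0.1589
d₁ = -0.1589 / 0.4400 = -0.3611 → -0.36
d₂ = d₁ − σ√T = -0.3611 − 0.4400 = -0.8011 → -0.80
Risk-neutral Pr[S_T > K] = N(d₂) = N(-0.80) = 0.2119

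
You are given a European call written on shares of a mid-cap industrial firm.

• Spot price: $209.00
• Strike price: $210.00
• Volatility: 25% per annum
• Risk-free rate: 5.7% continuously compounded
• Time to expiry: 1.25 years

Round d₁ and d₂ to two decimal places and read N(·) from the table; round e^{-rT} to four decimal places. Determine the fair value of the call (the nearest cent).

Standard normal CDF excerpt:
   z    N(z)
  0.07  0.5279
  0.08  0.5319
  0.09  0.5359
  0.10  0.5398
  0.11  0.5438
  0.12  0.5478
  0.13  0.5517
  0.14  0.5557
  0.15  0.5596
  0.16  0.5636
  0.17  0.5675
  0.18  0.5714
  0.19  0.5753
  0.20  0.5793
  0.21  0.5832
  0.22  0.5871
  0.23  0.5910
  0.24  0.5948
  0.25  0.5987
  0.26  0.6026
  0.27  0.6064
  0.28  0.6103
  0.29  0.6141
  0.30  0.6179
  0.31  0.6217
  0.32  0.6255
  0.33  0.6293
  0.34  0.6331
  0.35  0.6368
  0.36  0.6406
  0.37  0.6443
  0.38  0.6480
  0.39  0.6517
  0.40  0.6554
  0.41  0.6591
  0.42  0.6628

σ√T = 0.25·√1.25 = 0.2795
d₁ = [ln(209/210) + (0.057 + ½·0.25²)·1.25] / (σ√T) = (-0.0048 + 0.1103) / 0.2795 = 0.3776 which rounds to 0.38
d₂ = 0.3776 − 0.2795 = 0.0981 which rounds to 0.10
e^(−rT) = e^(−0.057·1.25) = 0.9312
C = 209·N(0.38) − 210·0.9312·N(0.10) = 209·0.6480 − 210·0.9312·0.5398 = 135.4320 − 105.5590 = 29.8730

$29.87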